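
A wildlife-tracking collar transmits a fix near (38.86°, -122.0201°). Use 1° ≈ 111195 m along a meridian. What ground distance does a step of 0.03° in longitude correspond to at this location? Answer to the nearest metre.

One degree of longitude here spans 111195 × cos 38.86° = 111195 × 0.7787 ≈ 86585.5 m; 0.03° of that is 2597.56 m.

2598 metres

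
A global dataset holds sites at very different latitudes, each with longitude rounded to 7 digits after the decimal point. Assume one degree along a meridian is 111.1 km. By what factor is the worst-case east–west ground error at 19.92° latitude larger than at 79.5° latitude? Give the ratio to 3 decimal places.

5.159

Rounding to 7 decimal places leaves the longitude within ±5e-08° of the true value.
Error at 19.92° = 5e-08° × 111100 × cos 19.92° ≈ 0.005555 × 0.9402 = 0.0052226 m.
At 79.5°: 5e-08° × 111100 × cos 79.5° = 5e-08 × 111100 × 0.1822 ≈ 0.0010123 m.
Ratio: 0.0052226 / 0.0010123 = cos 19.92° / cos 79.5° ≈ 5.1591.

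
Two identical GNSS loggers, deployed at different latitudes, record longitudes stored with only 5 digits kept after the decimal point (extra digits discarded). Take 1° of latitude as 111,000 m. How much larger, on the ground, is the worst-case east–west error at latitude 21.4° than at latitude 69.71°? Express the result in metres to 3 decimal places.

Truncating at 5 decimal places can drop up to a full unit in the last place, so the longitude may be off by as much as 1e-05°.
At 21.4°: 1e-05° × 111000 × cos 21.4° = 1e-05 × 111000 × 0.9311 ≈ 1.0335 m.
At 69.71°: 1e-05° × 111000 × cos 69.71° = 1e-05 × 111000 × 0.3468 ≈ 0.38492 m.
Difference: 1.0335 − 0.38492 = 0.64856 m.

0.649 metres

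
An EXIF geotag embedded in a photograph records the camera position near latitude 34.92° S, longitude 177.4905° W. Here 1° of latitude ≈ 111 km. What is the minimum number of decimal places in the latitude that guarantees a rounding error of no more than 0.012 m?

One degree of latitude covers 111000 m.
N decimal places → at most half a unit in the last place, 0.5 × 10⁻ᴺ° = 111000/2 × 10⁻ᴺ m.
Setting 55500 × 10⁻ᴺ ≤ 0.012 gives 10ᴺ ≥ 4.625e+06, i.e. N ≥ 6.67.
At 6 places the error can reach 0.0555 m, but 7 places keeps it to 0.00555 m.

7 decimal places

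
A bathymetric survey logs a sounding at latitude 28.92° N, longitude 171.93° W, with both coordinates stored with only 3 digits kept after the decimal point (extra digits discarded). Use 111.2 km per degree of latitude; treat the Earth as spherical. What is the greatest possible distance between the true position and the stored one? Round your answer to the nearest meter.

Truncating at 3 decimal places can drop up to a full unit in the last place, so each coordinate may be off by as much as 0.001°.
Latitude error → 0.001 × 111200 = 111.2 m along the meridian.
East–west component at 28.92°: 0.001° × 111200 × cos 28.92° ≈ 0.001 × 97332.9 ≈ 97.3329 m.
Worst case both components are at the extreme and orthogonal: √(111.2² + 97.3329²) ≈ 147.781 m.

148 meters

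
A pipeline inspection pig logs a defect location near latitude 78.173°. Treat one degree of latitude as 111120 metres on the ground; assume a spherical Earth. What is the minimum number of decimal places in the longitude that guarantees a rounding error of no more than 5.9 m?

At 78.173° one degree of longitude covers 111120 × cos 78.173° ≈ 111120 × 0.2050 ≈ 22774.9 m.
With N decimal places the half-ulp bound is 0.5·10⁻ᴺ°, or 0.5·10⁻ᴺ × 22774.9 m on the ground.
Need 0.5 × 22774.9 × 10⁻ᴺ ≤ 5.9 → 10⁻ᴺ ≤ 5.181e-04, so N ≥ 3.29.
At 3 places the error can reach 11.4 m, but 4 places keeps it to 1.14 m.

4 decimal places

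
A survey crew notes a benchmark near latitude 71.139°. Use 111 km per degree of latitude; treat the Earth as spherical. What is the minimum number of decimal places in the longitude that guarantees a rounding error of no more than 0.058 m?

At 71.139° one degree of longitude covers 111000 × cos 71.139° ≈ 111000 × 0.3233 ≈ 35883.3 m.
N decimal places → at most half a unit in the last place, 0.5 × 10⁻ᴺ° = 35883.3/2 × 10⁻ᴺ m.
Setting 17941.7 × 10⁻ᴺ ≤ 0.058 gives 10ᴺ ≥ 3.093e+05, i.e. N ≥ 5.49.
At 5 places the error can reach 0.179 m, but 6 places keeps it to 0.0179 m.

6 decimal places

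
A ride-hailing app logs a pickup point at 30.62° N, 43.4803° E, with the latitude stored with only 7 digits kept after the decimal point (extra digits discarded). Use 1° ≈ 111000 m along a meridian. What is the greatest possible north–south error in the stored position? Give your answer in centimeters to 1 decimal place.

1.1 centimeters

Truncating at 7 decimal places can drop up to a full unit in the last place, so the latitude may be off by as much as 1e-07°.
Along the meridian that is 1e-07° × 111000 m/° = 0.0111 m.
That is 0.0111 m = 1.11 cm.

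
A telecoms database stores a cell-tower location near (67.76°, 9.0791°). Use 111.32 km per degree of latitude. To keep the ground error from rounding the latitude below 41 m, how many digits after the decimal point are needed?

One degree of latitude covers 111320 m.
With N decimal places the half-ulp bound is 0.5·10⁻ᴺ°, or 0.5·10⁻ᴺ × 111320 m on the ground.
Need 0.5 × 111320 × 10⁻ᴺ ≤ 41 → 10⁻ᴺ ≤ 7.366e-04, so N ≥ 3.13.
So 4 decimal places suffice (5.57 m); 3 would allow up to 55.7 m.

4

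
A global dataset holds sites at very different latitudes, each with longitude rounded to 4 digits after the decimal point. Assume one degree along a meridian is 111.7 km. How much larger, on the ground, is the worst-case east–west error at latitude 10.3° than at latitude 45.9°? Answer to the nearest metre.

2 metres

Rounding to 4 decimal places leaves the longitude within ±5e-05° of the true value.
At 10.3°: 5e-05° × 111700 × cos 10.3° = 5e-05 × 111700 × 0.9839 ≈ 5.495 m.
At 45.9°: 5e-05° × 111700 × cos 45.9° = 5e-05 × 111700 × 0.6959 ≈ 3.8867 m.
So the lower-latitude error exceeds the higher by 5.495 − 3.8867 = 1.6083 m.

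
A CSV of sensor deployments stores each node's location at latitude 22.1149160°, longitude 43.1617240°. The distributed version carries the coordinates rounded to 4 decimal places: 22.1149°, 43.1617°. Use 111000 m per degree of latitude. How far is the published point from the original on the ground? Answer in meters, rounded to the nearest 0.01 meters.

3.04 meters

Δlat = 22.1149160 − 22.1149 = +0.0000160°; Δlon = 43.1617240 − 43.1617 = +0.0000240°.
N–S: 0.0000160° × 111000 m/° = 1.776 m.
E–W at 22.1149°: 0.0000240° × 111000 × cos 22.1149° = 0.0000240 × 111000 × 0.9264 ≈ 2.46801 m.
Distance: √(1.776² + 2.46801²) ≈ 3.0406 m.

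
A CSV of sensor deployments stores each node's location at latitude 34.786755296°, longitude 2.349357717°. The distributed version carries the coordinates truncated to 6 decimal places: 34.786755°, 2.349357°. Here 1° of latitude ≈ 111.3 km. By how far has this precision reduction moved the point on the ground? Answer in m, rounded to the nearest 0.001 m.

The latitude changed by +0.000000296° and the longitude by +0.000000717°.
N–S: 0.000000296° × 111300 m/° = 0.0329448 m.
East–west at this latitude: 0.000000717° × 111300 × cos 34.7868° ≈ 0.000000717 × 91408.6 = 0.06554 m.
Hypotenuse of the two orthogonal shifts: √(0.0329448² + 0.06554²) = 0.0733542 m.

0.073 m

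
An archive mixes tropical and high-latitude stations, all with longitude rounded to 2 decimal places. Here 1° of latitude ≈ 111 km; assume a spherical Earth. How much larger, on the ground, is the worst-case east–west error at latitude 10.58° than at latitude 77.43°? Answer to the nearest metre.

425 metres

Rounding to 2 decimal places leaves the longitude within ±0.005° of the true value.
At 10.58°: 0.005° × 111000 × cos 10.58° = 0.005 × 111000 × 0.9830 ≈ 545.56 m.
At 77.43°: 0.005° × 111000 × cos 77.43° = 0.005 × 111000 × 0.2176 ≈ 120.79 m.
So the lower-latitude error exceeds the higher by 545.56 − 120.79 = 424.78 m.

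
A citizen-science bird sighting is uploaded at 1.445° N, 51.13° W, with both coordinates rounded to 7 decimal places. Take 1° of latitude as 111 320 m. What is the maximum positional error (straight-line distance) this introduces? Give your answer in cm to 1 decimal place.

Rounding to 7 decimal places leaves each coordinate within ±5e-08° of the true value.
Latitude error → 5e-08 × 111320 = 0.005566 m along the meridian.
E–W at 1.445°: 5e-08° × 111320 × cos 1.445° = 5e-08 × 111320 × 0.9997 ≈ 0.00556423 m.
The two errors are perpendicular, so the maximum displacement is √(0.005566² + 0.00556423²) ≈ 0.00787026 m.
That is 0.00787026 m = 0.78703 cm.

0.8 cm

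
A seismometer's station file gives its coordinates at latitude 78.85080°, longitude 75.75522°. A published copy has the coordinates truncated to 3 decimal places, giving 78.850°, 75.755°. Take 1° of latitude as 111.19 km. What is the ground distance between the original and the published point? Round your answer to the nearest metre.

The latitude changed by +0.00080° and the longitude by +0.00022°.
N–S: 0.00080° × 111190 m/° = 88.952 m.
E–W at 78.85°: 0.00022° × 111190 × cos 78.85° = 0.00022 × 111190 × 0.1934 ≈ 4.73038 m.
Distance: √(88.952² + 4.73038²) ≈ 89.0777 m.

89 metres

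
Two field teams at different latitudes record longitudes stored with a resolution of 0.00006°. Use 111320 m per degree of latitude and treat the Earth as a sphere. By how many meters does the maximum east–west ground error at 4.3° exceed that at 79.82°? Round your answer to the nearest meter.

With a 0.00006° grid the true value lies within half a step, ±0.00006°/2 = ±3e-05°, of the stored one.
At 4.3°: 3e-05° × 111320 × cos 4.3° = 3e-05 × 111320 × 0.9972 ≈ 3.3302 m.
Error at 79.82° = 3e-05° × 111320 × cos 79.82° ≈ 3.3396 × 0.1767 = 0.59024 m.
Difference: 3.3302 − 0.59024 = 2.74 m.

3 meters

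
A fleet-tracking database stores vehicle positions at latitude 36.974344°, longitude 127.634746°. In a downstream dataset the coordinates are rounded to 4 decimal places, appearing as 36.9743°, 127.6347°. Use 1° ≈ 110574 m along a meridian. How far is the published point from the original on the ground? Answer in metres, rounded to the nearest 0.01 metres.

Δlat = 36.974344 − 36.9743 = +0.000044°; Δlon = 127.634746 − 127.6347 = +0.000046°.
North–south shift: 0.000044 × 110574 = 4.86526 m.
E–W at 36.9743°: 0.000046° × 110574 × cos 36.9743° = 0.000046 × 110574 × 0.7989 ≈ 4.06356 m.
Combined displacement = (4.86526² + 4.06356²)^½ ≈ 6.33902 m.

6.34 metres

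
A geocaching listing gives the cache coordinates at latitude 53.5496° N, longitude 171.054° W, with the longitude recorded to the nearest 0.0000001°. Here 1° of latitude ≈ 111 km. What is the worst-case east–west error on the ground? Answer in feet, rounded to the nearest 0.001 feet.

Rounding to 7 decimal places leaves the longitude within ±5e-08° of the true value.
Parallels shrink by cos φ, so at 53.5496° a degree of longitude is 111000 × 0.5941 ≈ 65948.1 m.
So at most 5e-08° × 65948.1 ≈ 0.0032974 m east–west.
In feet: 0.0032974 m ÷ 0.3048 ≈ 0.010818 ft.

0.011 feet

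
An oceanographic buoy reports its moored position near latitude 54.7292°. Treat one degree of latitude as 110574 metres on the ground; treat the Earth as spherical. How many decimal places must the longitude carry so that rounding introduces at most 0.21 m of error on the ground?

6

At 54.7292° one degree of longitude covers 110574 × cos 54.7292° ≈ 110574 × 0.5774 ≈ 63850 m.
With N decimal places the half-ulp bound is 0.5·10⁻ᴺ°, or 0.5·10⁻ᴺ × 63850 m on the ground.
Setting 31925 × 10⁻ᴺ ≤ 0.21 gives 10ᴺ ≥ 1.52e+05, i.e. N ≥ 5.18.
So 6 decimal places suffice (0.0319 m); 5 would allow up to 0.319 m.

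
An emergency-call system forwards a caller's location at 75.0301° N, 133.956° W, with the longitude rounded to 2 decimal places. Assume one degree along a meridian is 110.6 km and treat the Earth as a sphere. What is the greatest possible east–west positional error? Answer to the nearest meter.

143 meters

Rounding to 2 decimal places leaves the longitude within ±0.005° of the true value.
At latitude 75.0301° a degree of longitude spans 110600 m × cos 75.0301° = 110600 × 0.2583 ≈ 28569.3 m.
So at most 0.005° × 28569.3 ≈ 142.846 m east–west.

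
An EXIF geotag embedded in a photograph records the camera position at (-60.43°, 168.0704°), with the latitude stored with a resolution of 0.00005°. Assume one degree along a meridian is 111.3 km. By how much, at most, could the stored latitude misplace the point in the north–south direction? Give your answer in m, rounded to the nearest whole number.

3 m

With a 0.00005° grid the true value lies within half a step, ±0.00005°/2 = ±2.5e-05°, of the stored one.
North–south distance: 2.5e-05° × 111300 m/° = 2.7825 m.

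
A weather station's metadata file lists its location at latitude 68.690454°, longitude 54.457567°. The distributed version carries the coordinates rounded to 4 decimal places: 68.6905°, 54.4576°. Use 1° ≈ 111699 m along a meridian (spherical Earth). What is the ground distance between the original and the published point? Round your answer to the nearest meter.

The latitude changed by -0.000046° and the longitude by -0.000033°.
North–south shift: -0.000046 × 111699 = -5.13815 m.
E–W at 68.6905°: -0.000033° × 111699 × cos 68.6905° = -0.000033 × 111699 × 0.3634 ≈ -1.33954 m.
Hypotenuse of the two orthogonal shifts: √(5.13815² + 1.33954²) = 5.3099 m.

5 meters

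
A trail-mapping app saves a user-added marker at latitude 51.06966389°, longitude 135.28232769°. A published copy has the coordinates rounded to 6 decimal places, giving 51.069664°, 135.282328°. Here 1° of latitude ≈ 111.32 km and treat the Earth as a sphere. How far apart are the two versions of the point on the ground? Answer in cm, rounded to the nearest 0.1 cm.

2.5 cm

The latitude changed by -0.00000011° and the longitude by -0.00000031°.
N–S: -0.00000011° × 111320 m/° = -0.0122452 m.
E–W at 51.0697°: -0.00000031° × 111320 × cos 51.0697° = -0.00000031 × 111320 × 0.6284 ≈ -0.0216847 m.
Distance: √(0.0122452² + 0.0216847²) ≈ 0.0249033 m.
That is 0.0249033 m = 2.4903 cm.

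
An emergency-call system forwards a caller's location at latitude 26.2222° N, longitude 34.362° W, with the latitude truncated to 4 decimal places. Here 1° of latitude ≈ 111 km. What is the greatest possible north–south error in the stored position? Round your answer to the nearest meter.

11 meters

Truncating at 4 decimal places can drop up to a full unit in the last place, so the latitude may be off by as much as 0.0001°.
So the N–S error is at most 0.0001 × 111000 = 11.1 m.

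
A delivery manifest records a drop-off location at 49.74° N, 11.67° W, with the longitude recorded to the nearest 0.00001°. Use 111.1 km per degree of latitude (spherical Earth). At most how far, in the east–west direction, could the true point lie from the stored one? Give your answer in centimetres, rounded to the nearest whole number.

Rounding to 5 decimal places leaves the longitude within ±5e-06° of the true value.
One degree of longitude at 49.74° is 111100 × cos 49.74° ≈ 111100 × 0.6463 = 71799.2 m.
Maximum E–W displacement: 5e-06 × 71799.2 = 0.358996 m.
That is 0.358996 m = 35.9 cm.

36 centimetres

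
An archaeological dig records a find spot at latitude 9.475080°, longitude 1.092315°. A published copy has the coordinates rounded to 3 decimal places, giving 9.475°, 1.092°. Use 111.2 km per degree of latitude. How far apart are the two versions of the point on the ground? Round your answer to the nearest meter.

36 meters

Δlat = 9.475080 − 9.475 = +0.000080°; Δlon = 1.092315 − 1.092 = +0.000315°.
N–S: 0.000080° × 111200 m/° = 8.896 m.
East–west at this latitude: 0.000315° × 111200 × cos 9.475° ≈ 0.000315 × 109683 = 34.5501 m.
Hypotenuse of the two orthogonal shifts: √(8.896² + 34.5501²) = 35.677 m.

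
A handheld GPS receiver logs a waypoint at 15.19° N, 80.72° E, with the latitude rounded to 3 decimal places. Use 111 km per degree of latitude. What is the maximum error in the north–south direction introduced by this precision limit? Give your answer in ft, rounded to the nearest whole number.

182 ft

Rounding to 3 decimal places leaves the latitude within ±0.0005° of the true value.
North–south distance: 0.0005° × 111000 m/° = 55.5 m.
Converting: 55.5 m × 3.2808 ft/m ≈ 182.09 ft.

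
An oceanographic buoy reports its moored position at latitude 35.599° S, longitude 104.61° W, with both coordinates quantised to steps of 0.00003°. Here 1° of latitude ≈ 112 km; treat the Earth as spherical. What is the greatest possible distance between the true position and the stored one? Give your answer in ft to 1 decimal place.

7.1 ft

With a 0.00003° grid the true value lies within half a step, ±0.00003°/2 = ±1.5e-05°, of the stored one.
N–S: 1.5e-05° × 112000 m/° = 1.68 m.
East–west component at 35.599°: 1.5e-05° × 112000 × cos 35.599° ≈ 1.5e-05 × 91068.4 ≈ 1.36603 m.
The two errors are perpendicular, so the maximum displacement is √(1.68² + 1.36603²) ≈ 2.16528 m.
In feet: 2.16528 m ÷ 0.3048 ≈ 7.1039 ft.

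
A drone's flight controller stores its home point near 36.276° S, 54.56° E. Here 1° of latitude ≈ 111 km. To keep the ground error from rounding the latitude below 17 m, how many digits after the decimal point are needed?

One degree of latitude covers 111000 m.
N decimal places → at most half a unit in the last place, 0.5 × 10⁻ᴺ° = 111000/2 × 10⁻ᴺ m.
Need 0.5 × 111000 × 10⁻ᴺ ≤ 17 → 10⁻ᴺ ≤ 3.063e-04, so N ≥ 3.51.
N = 3 would give 55.5 m (too coarse); N = 4 gives 5.55 m ≤ 17 m.

4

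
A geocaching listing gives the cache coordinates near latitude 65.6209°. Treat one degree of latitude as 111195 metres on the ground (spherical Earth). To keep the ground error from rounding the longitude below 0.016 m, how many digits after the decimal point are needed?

At 65.6209° one degree of longitude covers 111195 × cos 65.6209° ≈ 111195 × 0.4128 ≈ 45898.2 m.
N decimal places → at most half a unit in the last place, 0.5 × 10⁻ᴺ° = 45898.2/2 × 10⁻ᴺ m.
Need 0.5 × 45898.2 × 10⁻ᴺ ≤ 0.016 → 10⁻ᴺ ≤ 6.972e-07, so N ≥ 6.16.
N = 6 would give 0.0229 m (too coarse); N = 7 gives 0.00229 m ≤ 0.016 m.

7 decimal places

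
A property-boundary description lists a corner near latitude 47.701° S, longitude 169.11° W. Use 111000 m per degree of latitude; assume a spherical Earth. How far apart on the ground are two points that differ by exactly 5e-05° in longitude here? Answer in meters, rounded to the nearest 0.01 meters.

3.74 meters

At 47.701° a degree of longitude is 111000 × cos 47.701° ≈ 74703 m, so 5e-05° corresponds to 3.73515 m.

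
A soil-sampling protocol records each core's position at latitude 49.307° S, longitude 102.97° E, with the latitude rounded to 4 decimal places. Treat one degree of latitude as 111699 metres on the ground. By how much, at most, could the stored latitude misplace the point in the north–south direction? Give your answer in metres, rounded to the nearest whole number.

6 metres

Rounding to 4 decimal places leaves the latitude within ±5e-05° of the true value.
So the N–S error is at most 5e-05 × 111699 = 5.58495 m.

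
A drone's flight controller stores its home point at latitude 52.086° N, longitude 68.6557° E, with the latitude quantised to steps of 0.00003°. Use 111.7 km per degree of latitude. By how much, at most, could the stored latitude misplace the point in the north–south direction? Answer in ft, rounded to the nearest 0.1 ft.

5.5 ft

With a 0.00003° grid the true value lies within half a step, ±0.00003°/2 = ±1.5e-05°, of the stored one.
North–south distance: 1.5e-05° × 111700 m/° = 1.6755 m.
Converting: 1.6755 m × 3.2808 ft/m ≈ 5.497 ft.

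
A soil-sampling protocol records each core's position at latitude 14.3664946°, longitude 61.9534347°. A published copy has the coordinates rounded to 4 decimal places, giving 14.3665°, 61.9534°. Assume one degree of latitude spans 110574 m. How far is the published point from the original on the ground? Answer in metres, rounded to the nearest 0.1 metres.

Δlat = 14.3664946 − 14.3665 = -0.0000054°; Δlon = 61.9534347 − 61.9534 = +0.0000347°.
N–S: -0.0000054° × 110574 m/° = -0.5971 m.
E–W at 14.3665°: 0.0000347° × 110574 × cos 14.3665° = 0.0000347 × 110574 × 0.9687 ≈ 3.71693 m.
Combined displacement = (0.5971² + 3.71693²)^½ ≈ 3.76459 m.

3.8 metres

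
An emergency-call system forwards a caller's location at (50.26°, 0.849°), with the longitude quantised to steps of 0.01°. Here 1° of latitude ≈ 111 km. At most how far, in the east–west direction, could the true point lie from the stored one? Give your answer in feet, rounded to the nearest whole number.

1164 feet

With a 0.01° grid the true value lies within half a step, ±0.01°/2 = ±0.005°, of the stored one.
Parallels shrink by cos φ, so at 50.26° a degree of longitude is 111000 × 0.6393 ≈ 70962.8 m.
So at most 0.005° × 70962.8 ≈ 354.814 m east–west.
In feet: 354.814 m ÷ 0.3048 ≈ 1164.1 ft.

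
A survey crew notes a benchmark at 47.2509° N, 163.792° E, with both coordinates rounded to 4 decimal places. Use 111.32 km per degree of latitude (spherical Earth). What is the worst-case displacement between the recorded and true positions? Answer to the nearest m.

7 m

Rounding to 4 decimal places leaves each coordinate within ±5e-05° of the true value.
North–south component: 5e-05° × 111320 = 5.566 m.
East–west component at 47.2509°: 5e-05° × 111320 × cos 47.2509° ≈ 5e-05 × 75562.8 ≈ 3.77814 m.
The two errors are perpendicular, so the maximum displacement is √(5.566² + 3.77814²) ≈ 6.72716 m.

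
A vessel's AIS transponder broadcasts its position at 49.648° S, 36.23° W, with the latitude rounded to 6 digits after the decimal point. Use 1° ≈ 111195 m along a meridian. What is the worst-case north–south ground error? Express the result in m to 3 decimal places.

Rounding to 6 decimal places leaves the latitude within ±5e-07° of the true value.
Along the meridian that is 5e-07° × 111195 m/° = 0.0555975 m.

0.056 m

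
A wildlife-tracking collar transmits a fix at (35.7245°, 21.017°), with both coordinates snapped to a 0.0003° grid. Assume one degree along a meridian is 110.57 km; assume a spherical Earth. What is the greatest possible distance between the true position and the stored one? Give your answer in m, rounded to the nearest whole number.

21 m

With a 0.0003° grid the true value lies within half a step, ±0.0003°/2 = ±0.00015°, of the stored one.
Latitude error → 0.00015 × 110570 = 16.5855 m along the meridian.
E–W at 35.7245°: 0.00015° × 110570 × cos 35.7245° = 0.00015 × 110570 × 0.8118 ≈ 13.4647 m.
Combining orthogonally: (16.5855² + 13.4647²)^½ ≈ 21.363 m.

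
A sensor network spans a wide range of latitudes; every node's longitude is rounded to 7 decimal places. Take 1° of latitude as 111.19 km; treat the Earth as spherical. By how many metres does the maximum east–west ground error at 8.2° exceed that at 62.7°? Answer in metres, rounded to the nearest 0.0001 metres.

Rounding to 7 decimal places leaves the longitude within ±5e-08° of the true value.
Error at 8.2° = 5e-08° × 111190 × cos 8.2° ≈ 0.0055595 × 0.9898 = 0.0055027 m.
At 62.7°: 5e-08° × 111190 × cos 62.7° = 5e-08 × 111190 × 0.4586 ≈ 0.0025499 m.
So the lower-latitude error exceeds the higher by 0.0055027 − 0.0025499 = 0.0029528 m.

0.0030 metres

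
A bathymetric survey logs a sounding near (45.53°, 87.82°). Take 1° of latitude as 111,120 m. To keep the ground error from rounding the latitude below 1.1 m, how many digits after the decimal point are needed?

5 decimal places

One degree of latitude covers 111120 m.
N decimal places → at most half a unit in the last place, 0.5 × 10⁻ᴺ° = 111120/2 × 10⁻ᴺ m.
Setting 55560 × 10⁻ᴺ ≤ 1.1 gives 10ᴺ ≥ 5.051e+04, i.e. N ≥ 4.70.
N = 4 would give 5.56 m (too coarse); N = 5 gives 0.556 m ≤ 1.1 m.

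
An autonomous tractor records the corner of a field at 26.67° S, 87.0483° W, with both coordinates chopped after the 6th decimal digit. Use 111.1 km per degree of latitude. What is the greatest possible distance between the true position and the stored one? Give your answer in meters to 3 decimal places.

0.149 meters

Truncating at 6 decimal places can drop up to a full unit in the last place, so each coordinate may be off by as much as 1e-06°.
Latitude error → 1e-06 × 111100 = 0.1111 m along the meridian.
E–W at 26.67°: 1e-06° × 111100 × cos 26.67° = 1e-06 × 111100 × 0.8936 ≈ 0.0992797 m.
Worst case both components are at the extreme and orthogonal: √(0.1111² + 0.0992797²) ≈ 0.148996 m.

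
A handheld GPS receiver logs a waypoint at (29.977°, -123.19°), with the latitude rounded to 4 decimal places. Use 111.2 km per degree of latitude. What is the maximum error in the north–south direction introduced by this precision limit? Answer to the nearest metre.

Rounding to 4 decimal places leaves the latitude within ±5e-05° of the true value.
So the N–S error is at most 5e-05 × 111200 = 5.56 m.

6 metres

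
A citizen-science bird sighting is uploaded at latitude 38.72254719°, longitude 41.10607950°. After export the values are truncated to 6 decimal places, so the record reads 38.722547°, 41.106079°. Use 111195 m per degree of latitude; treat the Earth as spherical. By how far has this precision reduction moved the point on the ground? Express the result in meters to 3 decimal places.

Δlat = 38.72254719 − 38.722547 = +0.00000019°; Δlon = 41.10607950 − 41.106079 = +0.00000050°.
North–south shift: 0.00000019 × 111195 = 0.0211271 m.
East–west at this latitude: 0.00000050° × 111195 × cos 38.7225° ≈ 0.00000050 × 86752.6 = 0.0433763 m.
Hypotenuse of the two orthogonal shifts: √(0.0211271² + 0.0433763²) = 0.0482479 m.

0.048 meters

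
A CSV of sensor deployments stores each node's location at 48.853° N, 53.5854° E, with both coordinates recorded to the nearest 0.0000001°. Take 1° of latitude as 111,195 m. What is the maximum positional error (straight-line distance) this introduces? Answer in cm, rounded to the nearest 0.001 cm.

0.666 cm

Rounding to 7 decimal places leaves each coordinate within ±5e-08° of the true value.
N–S: 5e-08° × 111195 m/° = 0.00555975 m.
Longitude error → 5e-08 × 111195 × cos 48.853° = 5e-08 × 111195 × 0.6580 ≈ 0.00365828 m.
Worst case both components are at the extreme and orthogonal: √(0.00555975² + 0.00365828²) ≈ 0.00665536 m.
That is 0.00665536 m = 0.66554 cm.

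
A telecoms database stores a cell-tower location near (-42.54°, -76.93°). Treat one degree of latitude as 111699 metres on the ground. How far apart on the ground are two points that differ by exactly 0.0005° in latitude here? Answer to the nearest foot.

183 feet

Along a meridian 0.0005° is 0.0005 × 111699 = 55.8495 m.
In feet: 55.8495 m ÷ 0.3048 ≈ 183.23 ft.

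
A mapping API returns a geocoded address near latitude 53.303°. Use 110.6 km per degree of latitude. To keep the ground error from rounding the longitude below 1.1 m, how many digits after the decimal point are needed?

At 53.303° one degree of longitude covers 110600 × cos 53.303° ≈ 110600 × 0.5976 ≈ 66092.7 m.
Rounding to N decimal places gives at most 0.5 × 10⁻ᴺ degrees of error, i.e. 0.5 × 10⁻ᴺ × 66092.7 m.
Need 0.5 × 66092.7 × 10⁻ᴺ ≤ 1.1 → 10⁻ᴺ ≤ 3.329e-05, so N ≥ 4.48.
So 5 decimal places suffice (0.33 m); 4 would allow up to 3.3 m.

5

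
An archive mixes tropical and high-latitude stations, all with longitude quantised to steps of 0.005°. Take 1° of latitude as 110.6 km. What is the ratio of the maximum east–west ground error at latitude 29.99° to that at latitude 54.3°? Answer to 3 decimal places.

With a 0.005° grid the true value lies within half a step, ±0.005°/2 = ±0.0025°, of the stored one.
Error at 29.99° = 0.0025° × 110600 × cos 29.99° ≈ 276.5 × 0.8661 = 239.48 m.
At 54.3°: 0.0025° × 110600 × cos 54.3° = 0.0025 × 110600 × 0.5835 ≈ 161.35 m.
Ratio: 239.48 / 161.35 = cos 29.99° / cos 54.3° ≈ 1.4842.

1.484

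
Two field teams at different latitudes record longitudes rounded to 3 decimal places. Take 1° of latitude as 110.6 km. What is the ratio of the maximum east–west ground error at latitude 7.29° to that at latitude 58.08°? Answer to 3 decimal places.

Rounding to 3 decimal places leaves the longitude within ±0.0005° of the true value.
Error at 7.29° = 0.0005° × 110600 × cos 7.29° ≈ 55.3 × 0.9919 = 54.853 m.
Error at 58.08° = 0.0005° × 110600 × cos 58.08° ≈ 55.3 × 0.5287 = 29.239 m.
The ratio reduces to cos 7.29° / cos 58.08° = 0.9919/0.5287 ≈ 1.8760.

1.876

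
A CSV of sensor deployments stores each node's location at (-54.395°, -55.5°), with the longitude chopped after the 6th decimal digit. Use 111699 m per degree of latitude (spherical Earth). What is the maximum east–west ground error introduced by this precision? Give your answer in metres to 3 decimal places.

0.065 metres

Truncating at 6 decimal places can drop up to a full unit in the last place, so the longitude may be off by as much as 1e-06°.
At latitude 54.395° a degree of longitude spans 111699 m × cos 54.395° = 111699 × 0.5822 ≈ 65030.5 m.
So at most 1e-06° × 65030.5 ≈ 0.0650305 m east–west.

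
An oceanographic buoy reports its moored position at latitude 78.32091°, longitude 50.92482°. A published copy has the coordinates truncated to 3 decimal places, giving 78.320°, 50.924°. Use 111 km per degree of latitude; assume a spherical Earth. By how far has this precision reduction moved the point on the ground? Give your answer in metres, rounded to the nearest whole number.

Δlat = 78.32091 − 78.320 = +0.00091°; Δlon = 50.92482 − 50.924 = +0.00082°.
N–S: 0.00091° × 111000 m/° = 101.01 m.
E–W at 78.32°: 0.00082° × 111000 × cos 78.32° = 0.00082 × 111000 × 0.2024 ≈ 18.4266 m.
Combined displacement = (101.01² + 18.4266²)^½ ≈ 102.677 m.

103 metres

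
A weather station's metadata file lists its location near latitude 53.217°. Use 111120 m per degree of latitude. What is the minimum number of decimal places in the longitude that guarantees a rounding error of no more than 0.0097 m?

7 decimal places

At 53.217° one degree of longitude covers 111120 × cos 53.217° ≈ 111120 × 0.5988 ≈ 66537.1 m.
Rounding to N decimal places gives at most 0.5 × 10⁻ᴺ degrees of error, i.e. 0.5 × 10⁻ᴺ × 66537.1 m.
Setting 33268.5 × 10⁻ᴺ ≤ 0.0097 gives 10ᴺ ≥ 3.43e+06, i.e. N ≥ 6.54.
N = 6 would give 0.0333 m (too coarse); N = 7 gives 0.00333 m ≤ 0.0097 m.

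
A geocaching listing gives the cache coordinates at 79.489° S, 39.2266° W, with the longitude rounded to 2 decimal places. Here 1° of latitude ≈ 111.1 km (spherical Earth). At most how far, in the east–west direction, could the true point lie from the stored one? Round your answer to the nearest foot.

Rounding to 2 decimal places leaves the longitude within ±0.005° of the true value.
Parallels shrink by cos φ, so at 79.489° a degree of longitude is 111100 × 0.1824 ≈ 20267.3 m.
So at most 0.005° × 20267.3 ≈ 101.337 m east–west.
Converting: 101.337 m × 3.2808 ft/m ≈ 332.47 ft.

332 feet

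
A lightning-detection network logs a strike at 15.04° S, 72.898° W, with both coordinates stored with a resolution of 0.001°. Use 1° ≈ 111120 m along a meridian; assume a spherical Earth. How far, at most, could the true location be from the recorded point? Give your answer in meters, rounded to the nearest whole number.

With a 0.001° grid the true value lies within half a step, ±0.001°/2 = ±0.0005°, of the stored one.
North–south component: 0.0005° × 111120 = 55.56 m.
East–west component at 15.04°: 0.0005° × 111120 × cos 15.04° ≈ 0.0005 × 107314 ≈ 53.6568 m.
Worst case both components are at the extreme and orthogonal: √(55.56² + 53.6568²) ≈ 77.2397 m.

77 meters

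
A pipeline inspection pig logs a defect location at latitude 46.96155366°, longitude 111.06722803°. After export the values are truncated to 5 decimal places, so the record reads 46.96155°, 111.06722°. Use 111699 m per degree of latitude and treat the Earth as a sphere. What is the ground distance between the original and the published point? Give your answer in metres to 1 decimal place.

Δlat = 46.96155366 − 46.96155 = +0.00000366°; Δlon = 111.06722803 − 111.06722 = +0.00000803°.
N–S: 0.00000366° × 111699 m/° = 0.408818 m.
East–west at this latitude: 0.00000803° × 111699 × cos 46.9616° ≈ 0.00000803 × 76233.3 = 0.612154 m.
Combined displacement = (0.408818² + 0.612154²)^½ ≈ 0.736115 m.

0.7 metres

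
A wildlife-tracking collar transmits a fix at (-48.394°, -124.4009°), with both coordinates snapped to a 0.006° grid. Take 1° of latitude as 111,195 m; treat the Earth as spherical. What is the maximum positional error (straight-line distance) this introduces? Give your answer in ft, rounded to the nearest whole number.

1314 ft

With a 0.006° grid the true value lies within half a step, ±0.006°/2 = ±0.003°, of the stored one.
N–S: 0.003° × 111195 m/° = 333.585 m.
Longitude error → 0.003 × 111195 × cos 48.394° = 0.003 × 111195 × 0.6640 ≈ 221.502 m.
Combining orthogonally: (333.585² + 221.502²)^½ ≈ 400.427 m.
In feet: 400.427 m ÷ 0.3048 ≈ 1313.7 ft.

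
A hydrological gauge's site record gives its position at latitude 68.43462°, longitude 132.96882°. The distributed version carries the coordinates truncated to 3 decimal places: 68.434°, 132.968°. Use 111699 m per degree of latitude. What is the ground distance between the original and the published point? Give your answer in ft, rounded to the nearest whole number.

253 ft

Δlat = 68.43462 − 68.434 = +0.00062°; Δlon = 132.96882 − 132.968 = +0.00082°.
North–south shift: 0.00062 × 111699 = 69.2534 m.
E–W at 68.434°: 0.00082° × 111699 × cos 68.434° = 0.00082 × 111699 × 0.3676 ≈ 33.6672 m.
Hypotenuse of the two orthogonal shifts: √(69.2534² + 33.6672²) = 77.0033 m.
Converting: 77.0033 m × 3.2808 ft/m ≈ 252.64 ft.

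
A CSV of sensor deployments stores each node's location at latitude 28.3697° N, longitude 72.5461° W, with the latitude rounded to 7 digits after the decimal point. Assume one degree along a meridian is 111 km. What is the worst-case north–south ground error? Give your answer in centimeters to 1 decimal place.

Rounding to 7 decimal places leaves the latitude within ±5e-08° of the true value.
Along the meridian that is 5e-08° × 111000 m/° = 0.00555 m.
That is 0.00555 m = 0.555 cm.

0.6 centimeters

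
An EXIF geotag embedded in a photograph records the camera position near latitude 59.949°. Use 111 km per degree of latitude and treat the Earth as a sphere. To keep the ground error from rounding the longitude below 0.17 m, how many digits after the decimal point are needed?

6 decimal places

At 59.949° one degree of longitude covers 111000 × cos 59.949° ≈ 111000 × 0.5008 ≈ 55585.5 m.
Rounding to N decimal places gives at most 0.5 × 10⁻ᴺ degrees of error, i.e. 0.5 × 10⁻ᴺ × 55585.5 m.
Setting 27792.8 × 10⁻ᴺ ≤ 0.17 gives 10ᴺ ≥ 1.635e+05, i.e. N ≥ 5.21.
At 5 places the error can reach 0.278 m, but 6 places keeps it to 0.0278 m.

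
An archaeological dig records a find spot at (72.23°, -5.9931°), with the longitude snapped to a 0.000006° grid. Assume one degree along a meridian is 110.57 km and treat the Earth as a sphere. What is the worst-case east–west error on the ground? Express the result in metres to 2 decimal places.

0.10 metres

With a 0.000006° grid the true value lies within half a step, ±0.000006°/2 = ±3e-06°, of the stored one.
At latitude 72.23° a degree of longitude spans 110570 m × cos 72.23° = 110570 × 0.3052 ≈ 33745.6 m.
So at most 3e-06° × 33745.6 ≈ 0.101237 m east–west.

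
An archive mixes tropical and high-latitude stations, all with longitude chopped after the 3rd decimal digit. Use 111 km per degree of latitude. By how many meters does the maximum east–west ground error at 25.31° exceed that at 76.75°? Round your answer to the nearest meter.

Truncating at 3 decimal places can drop up to a full unit in the last place, so the longitude may be off by as much as 0.001°.
Error at 25.31° = 0.001° × 111000 × cos 25.31° ≈ 111 × 0.9040 = 100.34 m.
Error at 76.75° = 0.001° × 111000 × cos 76.75° ≈ 111 × 0.2292 = 25.441 m.
Difference: 100.34 − 25.441 = 74.904 m.

75 meters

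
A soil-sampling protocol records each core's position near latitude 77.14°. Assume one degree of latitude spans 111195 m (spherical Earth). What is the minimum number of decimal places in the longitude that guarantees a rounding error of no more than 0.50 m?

At 77.14° one degree of longitude covers 111195 × cos 77.14° ≈ 111195 × 0.2226 ≈ 24748.6 m.
N decimal places → at most half a unit in the last place, 0.5 × 10⁻ᴺ° = 24748.6/2 × 10⁻ᴺ m.
Setting 12374.3 × 10⁻ᴺ ≤ 0.50 gives 10ᴺ ≥ 2.475e+04, i.e. N ≥ 4.39.
So 5 decimal places suffice (0.124 m); 4 would allow up to 1.24 m.

5 decimal places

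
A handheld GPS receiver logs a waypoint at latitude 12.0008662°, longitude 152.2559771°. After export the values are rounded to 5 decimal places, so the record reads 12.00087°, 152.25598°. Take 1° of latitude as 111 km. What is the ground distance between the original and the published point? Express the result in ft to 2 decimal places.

1.73 ft

Δlat = 12.0008662 − 12.00087 = -0.0000038°; Δlon = 152.2559771 − 152.25598 = -0.0000029°.
North–south shift: -0.0000038 × 111000 = -0.4218 m.
East–west at this latitude: -0.0000029° × 111000 × cos 12.0009° ≈ -0.0000029 × 108574 = -0.314865 m.
Hypotenuse of the two orthogonal shifts: √(0.4218² + 0.314865²) = 0.52636 m.
Converting: 0.52636 m × 3.2808 ft/m ≈ 1.7269 ft.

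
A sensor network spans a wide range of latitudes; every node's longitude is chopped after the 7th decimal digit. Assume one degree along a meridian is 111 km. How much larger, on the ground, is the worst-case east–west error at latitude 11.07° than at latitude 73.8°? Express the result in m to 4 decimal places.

0.0078 m

Truncating at 7 decimal places can drop up to a full unit in the last place, so the longitude may be off by as much as 1e-07°.
At 11.07°: 1e-07° × 111000 × cos 11.07° = 1e-07 × 111000 × 0.9814 ≈ 0.010893 m.
Error at 73.8° = 1e-07° × 111000 × cos 73.8° ≈ 0.0111 × 0.2790 = 0.0030968 m.
Difference: 0.010893 − 0.0030968 = 0.0077967 m.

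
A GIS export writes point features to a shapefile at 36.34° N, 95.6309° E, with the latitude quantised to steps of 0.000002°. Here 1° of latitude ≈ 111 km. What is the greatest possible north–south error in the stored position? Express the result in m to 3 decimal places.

0.111 m

With a 0.000002° grid the true value lies within half a step, ±0.000002°/2 = ±1e-06°, of the stored one.
North–south distance: 1e-06° × 111000 m/° = 0.111 m.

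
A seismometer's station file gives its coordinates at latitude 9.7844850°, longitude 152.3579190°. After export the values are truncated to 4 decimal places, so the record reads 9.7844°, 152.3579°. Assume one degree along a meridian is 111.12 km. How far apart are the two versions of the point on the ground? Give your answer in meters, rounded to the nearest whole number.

The latitude changed by +0.0000850° and the longitude by +0.0000190°.
N–S: 0.0000850° × 111120 m/° = 9.4452 m.
East–west at this latitude: 0.0000190° × 111120 × cos 9.7844° ≈ 0.0000190 × 109504 = 2.08057 m.
Combined displacement = (9.4452² + 2.08057²)^½ ≈ 9.67164 m.

10 meters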